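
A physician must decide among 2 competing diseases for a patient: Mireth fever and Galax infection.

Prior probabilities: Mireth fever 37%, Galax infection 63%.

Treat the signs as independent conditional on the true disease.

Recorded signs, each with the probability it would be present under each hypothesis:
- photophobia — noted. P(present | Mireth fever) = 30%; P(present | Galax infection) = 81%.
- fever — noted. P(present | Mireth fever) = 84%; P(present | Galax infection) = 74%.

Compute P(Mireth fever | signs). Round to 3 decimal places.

For each hypothesis, the unnormalized posterior weight is prior × product of the sign likelihoods:
  Mireth fever: 0.37 × 0.30 × 0.84 = 0.09324
  Galax infection: 0.63 × 0.81 × 0.74 = 0.37762
Marginal likelihood of the evidence = 0.47086.
P(Mireth fever | evidence) = 0.09324 / 0.47086 ≈ 0.198.

0.198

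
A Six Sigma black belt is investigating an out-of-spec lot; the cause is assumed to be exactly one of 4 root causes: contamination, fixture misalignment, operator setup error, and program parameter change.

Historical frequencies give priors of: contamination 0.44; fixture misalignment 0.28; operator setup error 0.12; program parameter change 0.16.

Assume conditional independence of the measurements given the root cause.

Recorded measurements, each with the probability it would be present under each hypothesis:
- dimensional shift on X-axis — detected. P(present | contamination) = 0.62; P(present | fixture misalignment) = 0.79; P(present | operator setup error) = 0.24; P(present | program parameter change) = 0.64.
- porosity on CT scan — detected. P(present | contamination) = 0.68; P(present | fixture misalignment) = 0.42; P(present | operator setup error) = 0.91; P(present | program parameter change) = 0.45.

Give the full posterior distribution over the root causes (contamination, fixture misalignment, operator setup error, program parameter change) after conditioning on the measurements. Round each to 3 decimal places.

Multiply each prior by the joint likelihood of the measurement pattern:
  contamination: 0.44 × 0.62 × 0.68 = 0.1855
  fixture misalignment: 0.28 × 0.79 × 0.42 = 0.092904
  operator setup error: 0.12 × 0.24 × 0.91 = 0.026208
  program parameter change: 0.16 × 0.64 × 0.45 = 0.04608
Marginal likelihood of the evidence = 0.3507.
P(contamination | evidence) = 0.1855 / 0.3507 ≈ 0.529
P(fixture misalignment | evidence) = 0.092904 / 0.3507 ≈ 0.265
P(operator setup error | evidence) = 0.026208 / 0.3507 ≈ 0.075
P(program parameter change | evidence) = 0.04608 / 0.3507 ≈ 0.131

0.529, 0.265, 0.075, 0.131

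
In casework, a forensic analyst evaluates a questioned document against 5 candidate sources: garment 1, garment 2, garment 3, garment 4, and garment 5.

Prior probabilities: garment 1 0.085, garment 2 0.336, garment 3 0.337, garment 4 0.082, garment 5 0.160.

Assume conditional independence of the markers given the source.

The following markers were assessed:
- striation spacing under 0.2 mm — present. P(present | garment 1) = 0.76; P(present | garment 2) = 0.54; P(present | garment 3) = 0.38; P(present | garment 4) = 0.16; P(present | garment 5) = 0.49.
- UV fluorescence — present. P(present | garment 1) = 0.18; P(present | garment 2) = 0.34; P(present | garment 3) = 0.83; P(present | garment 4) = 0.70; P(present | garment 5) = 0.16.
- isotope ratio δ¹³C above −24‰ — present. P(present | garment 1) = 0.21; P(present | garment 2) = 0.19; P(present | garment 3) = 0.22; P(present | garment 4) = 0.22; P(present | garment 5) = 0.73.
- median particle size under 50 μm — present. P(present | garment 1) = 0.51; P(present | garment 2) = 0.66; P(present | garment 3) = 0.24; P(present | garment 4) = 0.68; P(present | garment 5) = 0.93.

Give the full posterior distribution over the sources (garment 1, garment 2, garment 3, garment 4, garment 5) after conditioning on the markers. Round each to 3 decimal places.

Multiply each prior by the joint likelihood of the marker pattern:
  garment 1: 0.085 × 0.76 × 0.18 × 0.21 × 0.51 = 0.0012454
  garment 2: 0.336 × 0.54 × 0.34 × 0.19 × 0.66 = 0.0077359
  garment 3: 0.337 × 0.38 × 0.83 × 0.22 × 0.24 = 0.0056121
  garment 4: 0.082 × 0.16 × 0.70 × 0.22 × 0.68 = 0.0013739
  garment 5: 0.160 × 0.49 × 0.16 × 0.73 × 0.93 = 0.0085161
The unnormalized weights sum to 0.024483.
P(garment 1 | evidence) = 0.0012454 / 0.024483 ≈ 0.051
P(garment 2 | evidence) = 0.0077359 / 0.024483 ≈ 0.316
P(garment 3 | evidence) = 0.0056121 / 0.024483 ≈ 0.229
P(garment 4 | evidence) = 0.0013739 / 0.024483 ≈ 0.056
P(garment 5 | evidence) = 0.0085161 / 0.024483 ≈ 0.348

0.051, 0.316, 0.229, 0.056, 0.348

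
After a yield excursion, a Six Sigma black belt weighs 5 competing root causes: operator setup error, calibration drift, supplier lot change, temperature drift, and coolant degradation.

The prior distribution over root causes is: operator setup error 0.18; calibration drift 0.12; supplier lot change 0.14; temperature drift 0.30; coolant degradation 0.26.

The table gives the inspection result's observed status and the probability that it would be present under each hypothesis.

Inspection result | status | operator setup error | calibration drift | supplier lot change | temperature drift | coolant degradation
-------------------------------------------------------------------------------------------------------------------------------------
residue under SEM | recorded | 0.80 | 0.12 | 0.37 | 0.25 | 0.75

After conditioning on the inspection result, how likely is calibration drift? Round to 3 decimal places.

0.030

Multiply each prior by the likelihood of the inspection result:
  operator setup error: 0.18 × 0.80 = 0.144
  calibration drift: 0.12 × 0.12 = 0.0144
  supplier lot change: 0.14 × 0.37 = 0.0518
  temperature drift: 0.30 × 0.25 = 0.075
  coolant degradation: 0.26 × 0.75 = 0.195
Normalizing constant Z = 0.144 + 0.0144 + 0.0518 + 0.075 + 0.195 = 0.4802.
P(calibration drift | evidence) = 0.0144 / 0.4802 ≈ 0.030.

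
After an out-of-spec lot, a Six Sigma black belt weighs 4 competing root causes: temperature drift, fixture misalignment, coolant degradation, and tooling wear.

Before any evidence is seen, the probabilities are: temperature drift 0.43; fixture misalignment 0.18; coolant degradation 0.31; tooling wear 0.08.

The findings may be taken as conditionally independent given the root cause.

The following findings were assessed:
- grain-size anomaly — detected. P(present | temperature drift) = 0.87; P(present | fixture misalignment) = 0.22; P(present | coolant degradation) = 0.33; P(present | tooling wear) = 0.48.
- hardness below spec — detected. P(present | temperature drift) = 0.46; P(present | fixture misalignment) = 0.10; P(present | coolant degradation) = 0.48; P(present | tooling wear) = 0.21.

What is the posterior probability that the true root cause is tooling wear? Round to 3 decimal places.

0.035

By Bayes' rule with conditional independence, the unnormalized weight for each hypothesis is prior × ∏ likelihoods:
  temperature drift: 0.43 × 0.87 × 0.46 = 0.17209
  fixture misalignment: 0.18 × 0.22 × 0.10 = 0.00396
  coolant degradation: 0.31 × 0.33 × 0.48 = 0.049104
  tooling wear: 0.08 × 0.48 × 0.21 = 0.008064
Normalizing constant Z = 0.17209 + 0.00396 + 0.049104 + 0.008064 = 0.23321.
P(tooling wear | evidence) = 0.008064 / 0.23321 ≈ 0.035.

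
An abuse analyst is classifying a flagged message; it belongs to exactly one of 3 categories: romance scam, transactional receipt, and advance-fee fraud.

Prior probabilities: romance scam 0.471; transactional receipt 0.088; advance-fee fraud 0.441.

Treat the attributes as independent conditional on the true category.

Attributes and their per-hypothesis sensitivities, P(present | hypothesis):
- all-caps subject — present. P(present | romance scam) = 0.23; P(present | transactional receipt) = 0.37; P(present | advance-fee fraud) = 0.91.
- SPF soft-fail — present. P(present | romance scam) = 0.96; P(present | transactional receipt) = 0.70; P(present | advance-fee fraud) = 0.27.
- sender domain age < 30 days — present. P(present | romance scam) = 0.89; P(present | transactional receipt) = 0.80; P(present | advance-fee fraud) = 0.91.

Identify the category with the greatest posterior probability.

advance-fee fraud

For each hypothesis, the unnormalized posterior weight is prior × product of the attribute likelihoods:
  romance scam: 0.471 × 0.23 × 0.96 × 0.89 = 0.092557
  transactional receipt: 0.088 × 0.37 × 0.70 × 0.80 = 0.018234
  advance-fee fraud: 0.441 × 0.91 × 0.27 × 0.91 = 0.098602
Normalizing constant Z = 0.092557 + 0.018234 + 0.098602 = 0.20939.
P(romance scam | evidence) ≈ 0.092557 / 0.20939 ≈ 0.442
P(transactional receipt | evidence) ≈ 0.018234 / 0.20939 ≈ 0.087
P(advance-fee fraud | evidence) ≈ 0.098602 / 0.20939 ≈ 0.471
The largest is 0.471, so advance-fee fraud is most probable.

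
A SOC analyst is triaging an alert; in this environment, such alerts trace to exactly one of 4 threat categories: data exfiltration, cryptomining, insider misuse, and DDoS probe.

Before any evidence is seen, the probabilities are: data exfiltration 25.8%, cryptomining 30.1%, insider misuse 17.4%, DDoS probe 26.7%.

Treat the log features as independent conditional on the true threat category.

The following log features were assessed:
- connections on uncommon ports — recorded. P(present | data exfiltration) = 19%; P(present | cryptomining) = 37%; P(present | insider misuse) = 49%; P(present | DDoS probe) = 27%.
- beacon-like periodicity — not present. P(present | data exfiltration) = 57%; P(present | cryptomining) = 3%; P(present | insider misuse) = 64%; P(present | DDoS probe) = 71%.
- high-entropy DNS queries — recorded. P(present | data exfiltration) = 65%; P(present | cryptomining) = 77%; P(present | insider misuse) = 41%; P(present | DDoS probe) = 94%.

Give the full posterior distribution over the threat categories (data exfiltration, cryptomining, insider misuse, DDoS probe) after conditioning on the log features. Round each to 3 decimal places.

By Bayes' rule with conditional independence, the unnormalized weight for each hypothesis is prior × ∏ likelihoods (using 1 − P(present | H) for each absent log feature):
  data exfiltration: 0.258 × 0.19 × (1 − 0.57) × 0.65 = 0.013701
  cryptomining: 0.301 × 0.37 × (1 − 0.03) × 0.77 = 0.083182
  insider misuse: 0.174 × 0.49 × (1 − 0.64) × 0.41 = 0.012584
  DDoS probe: 0.267 × 0.27 × (1 − 0.71) × 0.94 = 0.019652
Marginal likelihood of the evidence = 0.12912.
P(data exfiltration | evidence) = 0.013701 / 0.12912 ≈ 0.106
P(cryptomining | evidence) = 0.083182 / 0.12912 ≈ 0.644
P(insider misuse | evidence) = 0.012584 / 0.12912 ≈ 0.097
P(DDoS probe | evidence) = 0.019652 / 0.12912 ≈ 0.152

0.106, 0.644, 0.097, 0.152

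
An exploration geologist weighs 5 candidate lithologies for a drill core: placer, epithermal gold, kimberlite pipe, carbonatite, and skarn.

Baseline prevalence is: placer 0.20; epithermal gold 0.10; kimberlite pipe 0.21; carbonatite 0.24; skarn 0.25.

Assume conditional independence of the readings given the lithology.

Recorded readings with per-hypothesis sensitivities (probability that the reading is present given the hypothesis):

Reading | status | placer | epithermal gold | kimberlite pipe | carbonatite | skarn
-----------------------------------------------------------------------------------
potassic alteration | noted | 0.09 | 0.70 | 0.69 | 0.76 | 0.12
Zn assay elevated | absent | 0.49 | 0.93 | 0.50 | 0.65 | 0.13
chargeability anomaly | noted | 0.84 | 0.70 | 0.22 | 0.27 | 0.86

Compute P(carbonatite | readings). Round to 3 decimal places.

0.258

For each hypothesis, the unnormalized posterior weight is prior × product of the reading likelihoods (using 1 − P(present | H) for each absent reading):
  placer: 0.20 × 0.09 × (1 − 0.49) × 0.84 = 0.0077112
  epithermal gold: 0.10 × 0.70 × (1 − 0.93) × 0.70 = 0.00343
  kimberlite pipe: 0.21 × 0.69 × (1 − 0.50) × 0.22 = 0.015939
  carbonatite: 0.24 × 0.76 × (1 − 0.65) × 0.27 = 0.017237
  skarn: 0.25 × 0.12 × (1 − 0.13) × 0.86 = 0.022446
Marginal likelihood of the evidence = 0.066763.
P(carbonatite | evidence) = 0.017237 / 0.066763 ≈ 0.258.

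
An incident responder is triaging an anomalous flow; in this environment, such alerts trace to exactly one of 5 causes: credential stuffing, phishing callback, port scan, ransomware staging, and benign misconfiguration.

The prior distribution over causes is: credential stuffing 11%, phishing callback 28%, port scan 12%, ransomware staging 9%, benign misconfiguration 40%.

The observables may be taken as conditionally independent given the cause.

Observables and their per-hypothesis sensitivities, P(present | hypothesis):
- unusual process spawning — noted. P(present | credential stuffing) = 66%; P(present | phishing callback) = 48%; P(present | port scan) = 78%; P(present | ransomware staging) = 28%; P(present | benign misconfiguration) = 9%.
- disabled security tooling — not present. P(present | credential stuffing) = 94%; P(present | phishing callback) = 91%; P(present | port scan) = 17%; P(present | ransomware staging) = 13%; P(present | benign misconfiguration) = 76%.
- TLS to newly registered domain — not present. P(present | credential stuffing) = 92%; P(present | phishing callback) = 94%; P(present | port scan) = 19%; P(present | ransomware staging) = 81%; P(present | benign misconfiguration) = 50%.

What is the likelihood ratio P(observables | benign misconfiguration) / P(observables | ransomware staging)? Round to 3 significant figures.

0.233

Take the product of per-observable likelihoods under each hypothesis (using 1 − P(present | H) for each absent observable), then divide.
  benign misconfiguration: 0.09 × (1 − 0.76) × (1 − 0.50) = 0.0108
  ransomware staging: 0.28 × (1 − 0.13) × (1 − 0.81) = 0.046284
Bayes factor = 0.0108 / 0.046284 ≈ 0.233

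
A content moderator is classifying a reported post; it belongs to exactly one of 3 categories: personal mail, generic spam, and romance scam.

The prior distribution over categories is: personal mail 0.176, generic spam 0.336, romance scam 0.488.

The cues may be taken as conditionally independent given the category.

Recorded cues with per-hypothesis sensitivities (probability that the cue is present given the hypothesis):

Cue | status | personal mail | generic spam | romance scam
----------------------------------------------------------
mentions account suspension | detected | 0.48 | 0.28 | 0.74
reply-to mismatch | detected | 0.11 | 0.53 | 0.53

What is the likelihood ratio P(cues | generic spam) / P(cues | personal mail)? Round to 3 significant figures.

2.81

Take the product of per-cue likelihoods under each hypothesis, then divide.
  generic spam: 0.28 × 0.53 = 0.1484
  personal mail: 0.48 × 0.11 = 0.0528
Bayes factor = 0.1484 / 0.0528 ≈ 2.81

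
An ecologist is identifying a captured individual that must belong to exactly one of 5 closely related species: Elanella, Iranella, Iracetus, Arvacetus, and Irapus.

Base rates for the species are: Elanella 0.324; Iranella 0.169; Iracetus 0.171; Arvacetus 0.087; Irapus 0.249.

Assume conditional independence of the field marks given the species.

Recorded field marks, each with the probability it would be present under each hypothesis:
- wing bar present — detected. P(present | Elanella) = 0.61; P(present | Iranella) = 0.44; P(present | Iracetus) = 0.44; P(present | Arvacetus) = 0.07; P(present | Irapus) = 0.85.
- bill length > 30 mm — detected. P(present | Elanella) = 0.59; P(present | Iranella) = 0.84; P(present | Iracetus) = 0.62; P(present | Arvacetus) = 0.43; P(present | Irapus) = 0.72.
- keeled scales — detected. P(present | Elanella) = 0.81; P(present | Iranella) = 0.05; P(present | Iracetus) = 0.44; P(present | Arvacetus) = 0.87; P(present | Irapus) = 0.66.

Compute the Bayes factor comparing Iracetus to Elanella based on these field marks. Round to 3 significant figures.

0.412

Take the product of per-field mark likelihoods under each hypothesis, then divide.
  Iracetus: 0.44 × 0.62 × 0.44 = 0.12003
  Elanella: 0.61 × 0.59 × 0.81 = 0.29152
Bayes factor = 0.12003 / 0.29152 ≈ 0.412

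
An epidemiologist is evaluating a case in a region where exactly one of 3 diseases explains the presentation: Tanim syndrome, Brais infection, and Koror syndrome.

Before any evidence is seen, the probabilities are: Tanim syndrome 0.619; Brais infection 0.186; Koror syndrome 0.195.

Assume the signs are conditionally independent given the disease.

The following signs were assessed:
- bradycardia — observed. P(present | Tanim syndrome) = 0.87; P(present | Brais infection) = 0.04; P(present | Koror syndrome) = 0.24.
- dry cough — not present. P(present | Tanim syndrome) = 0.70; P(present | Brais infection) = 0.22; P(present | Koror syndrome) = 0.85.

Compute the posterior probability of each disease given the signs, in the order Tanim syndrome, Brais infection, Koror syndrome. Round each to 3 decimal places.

0.926, 0.033, 0.040

For each hypothesis, the unnormalized posterior weight is prior × product of the sign likelihoods (using 1 − P(present | H) for each absent sign):
  Tanim syndrome: 0.619 × 0.87 × (1 − 0.70) = 0.16156
  Brais infection: 0.186 × 0.04 × (1 − 0.22) = 0.0058032
  Koror syndrome: 0.195 × 0.24 × (1 − 0.85) = 0.00702
Marginal likelihood of the evidence = 0.17438.
P(Tanim syndrome | evidence) = 0.16156 / 0.17438 ≈ 0.926
P(Brais infection | evidence) = 0.0058032 / 0.17438 ≈ 0.033
P(Koror syndrome | evidence) = 0.00702 / 0.17438 ≈ 0.040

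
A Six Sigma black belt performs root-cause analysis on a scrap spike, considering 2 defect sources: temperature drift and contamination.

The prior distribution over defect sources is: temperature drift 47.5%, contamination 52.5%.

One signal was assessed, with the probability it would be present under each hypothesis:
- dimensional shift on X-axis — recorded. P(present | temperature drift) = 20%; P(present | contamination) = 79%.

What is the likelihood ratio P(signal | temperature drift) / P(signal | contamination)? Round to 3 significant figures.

Likelihood of this signal under each hypothesis:
  temperature drift: 0.2
  contamination: 0.79
Bayes factor = 0.2 / 0.79 ≈ 0.253

0.253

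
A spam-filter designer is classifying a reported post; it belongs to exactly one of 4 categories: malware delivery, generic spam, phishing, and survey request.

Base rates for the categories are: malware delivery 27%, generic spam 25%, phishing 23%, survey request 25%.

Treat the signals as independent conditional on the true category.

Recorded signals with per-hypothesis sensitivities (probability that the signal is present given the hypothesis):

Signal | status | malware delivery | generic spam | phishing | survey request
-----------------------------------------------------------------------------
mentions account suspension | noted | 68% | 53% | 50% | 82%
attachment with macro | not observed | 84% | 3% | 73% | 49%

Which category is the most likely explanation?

generic spam

For each hypothesis, the unnormalized posterior weight is prior × product of the signal likelihoods (using 1 − P(present | H) for each absent signal):
  malware delivery: 0.27 × 0.68 × (1 − 0.84) = 0.029376
  generic spam: 0.25 × 0.53 × (1 − 0.03) = 0.12853
  phishing: 0.23 × 0.50 × (1 − 0.73) = 0.03105
  survey request: 0.25 × 0.82 × (1 − 0.49) = 0.10455
Normalizing constant Z = 0.029376 + 0.12853 + 0.03105 + 0.10455 = 0.2935.
P(malware delivery | evidence) ≈ 0.029376 / 0.2935 ≈ 0.100
P(generic spam | evidence) ≈ 0.12853 / 0.2935 ≈ 0.438
P(phishing | evidence) ≈ 0.03105 / 0.2935 ≈ 0.106
P(survey request | evidence) ≈ 0.10455 / 0.2935 ≈ 0.356
The largest is 0.438, so generic spam is most probable.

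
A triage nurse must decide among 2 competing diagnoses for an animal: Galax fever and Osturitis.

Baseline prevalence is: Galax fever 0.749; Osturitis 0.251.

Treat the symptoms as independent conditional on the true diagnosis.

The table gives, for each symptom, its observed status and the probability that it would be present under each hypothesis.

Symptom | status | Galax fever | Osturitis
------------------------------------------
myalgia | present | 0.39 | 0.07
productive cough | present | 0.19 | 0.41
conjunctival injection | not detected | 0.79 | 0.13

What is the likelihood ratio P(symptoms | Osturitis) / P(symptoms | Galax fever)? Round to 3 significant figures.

1.60

Take the product of per-symptom likelihoods under each hypothesis (using 1 − P(present | H) for each absent symptom), then divide.
  Osturitis: 0.07 × 0.41 × (1 − 0.13) = 0.024969
  Galax fever: 0.39 × 0.19 × (1 − 0.79) = 0.015561
Bayes factor = 0.024969 / 0.015561 ≈ 1.60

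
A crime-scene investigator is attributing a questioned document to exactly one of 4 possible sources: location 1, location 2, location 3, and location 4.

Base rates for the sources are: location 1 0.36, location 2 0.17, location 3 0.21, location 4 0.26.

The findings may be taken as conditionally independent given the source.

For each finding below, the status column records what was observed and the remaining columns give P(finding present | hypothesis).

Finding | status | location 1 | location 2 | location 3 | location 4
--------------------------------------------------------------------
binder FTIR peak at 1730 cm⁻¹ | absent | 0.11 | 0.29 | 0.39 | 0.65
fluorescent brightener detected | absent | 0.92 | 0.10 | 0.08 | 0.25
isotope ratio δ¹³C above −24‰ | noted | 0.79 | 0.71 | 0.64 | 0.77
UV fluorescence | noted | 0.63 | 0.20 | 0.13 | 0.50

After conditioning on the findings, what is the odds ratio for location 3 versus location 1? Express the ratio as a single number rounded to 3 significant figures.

Unnormalized posterior weight (prior times the finding likelihoods) for each of the two hypotheses (using 1 − P(present | H) for each absent finding):
  location 3: 0.21 × (1 − 0.39) × (1 − 0.08) × 0.64 × 0.13 = 0.0098053
  location 1: 0.36 × (1 − 0.11) × (1 − 0.92) × 0.79 × 0.63 = 0.012757
Posterior odds = 0.0098053 / 0.012757 ≈ 0.769.

0.769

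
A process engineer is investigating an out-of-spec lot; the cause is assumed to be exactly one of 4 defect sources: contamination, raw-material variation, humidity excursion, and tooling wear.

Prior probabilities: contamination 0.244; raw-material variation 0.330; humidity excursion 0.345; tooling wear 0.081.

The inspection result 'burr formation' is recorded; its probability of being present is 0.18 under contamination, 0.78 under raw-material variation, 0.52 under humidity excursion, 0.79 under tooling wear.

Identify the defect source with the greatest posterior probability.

raw-material variation

By Bayes' rule, the unnormalized weight for each hypothesis is prior × likelihood:
  contamination: 0.244 × 0.18 = 0.04392
  raw-material variation: 0.330 × 0.78 = 0.2574
  humidity excursion: 0.345 × 0.52 = 0.1794
  tooling wear: 0.081 × 0.79 = 0.06399
Marginal likelihood of the evidence = 0.54471.
P(contamination | evidence) ≈ 0.04392 / 0.54471 ≈ 0.081
P(raw-material variation | evidence) ≈ 0.2574 / 0.54471 ≈ 0.473
P(humidity excursion | evidence) ≈ 0.1794 / 0.54471 ≈ 0.329
P(tooling wear | evidence) ≈ 0.06399 / 0.54471 ≈ 0.117
The largest is 0.473, so raw-material variation is most probable.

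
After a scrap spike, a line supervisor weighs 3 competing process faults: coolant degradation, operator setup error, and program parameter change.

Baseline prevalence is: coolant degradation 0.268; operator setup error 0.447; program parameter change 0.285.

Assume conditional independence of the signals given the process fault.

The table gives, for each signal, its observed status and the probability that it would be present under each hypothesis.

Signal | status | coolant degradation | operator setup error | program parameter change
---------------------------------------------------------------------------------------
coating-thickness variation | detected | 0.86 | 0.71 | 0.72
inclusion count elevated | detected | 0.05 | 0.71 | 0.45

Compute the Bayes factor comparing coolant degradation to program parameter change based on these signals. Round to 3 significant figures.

0.133

The Bayes factor is the ratio of the joint likelihoods of the signal pattern under the two hypotheses.
  coolant degradation: 0.86 × 0.05 = 0.043
  program parameter change: 0.72 × 0.45 = 0.324
Bayes factor = 0.043 / 0.324 ≈ 0.133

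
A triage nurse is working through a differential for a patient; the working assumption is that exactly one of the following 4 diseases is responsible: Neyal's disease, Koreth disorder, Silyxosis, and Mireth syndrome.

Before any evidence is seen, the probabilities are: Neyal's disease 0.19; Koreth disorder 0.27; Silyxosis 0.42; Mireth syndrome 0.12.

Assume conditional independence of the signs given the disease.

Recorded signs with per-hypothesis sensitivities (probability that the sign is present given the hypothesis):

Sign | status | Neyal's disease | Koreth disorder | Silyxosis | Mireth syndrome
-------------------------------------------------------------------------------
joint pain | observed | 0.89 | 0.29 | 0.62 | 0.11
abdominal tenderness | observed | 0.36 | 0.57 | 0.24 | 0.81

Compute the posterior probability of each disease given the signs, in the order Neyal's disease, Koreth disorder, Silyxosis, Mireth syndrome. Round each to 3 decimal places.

Multiply each prior by the joint likelihood of the sign pattern:
  Neyal's disease: 0.19 × 0.89 × 0.36 = 0.060876
  Koreth disorder: 0.27 × 0.29 × 0.57 = 0.044631
  Silyxosis: 0.42 × 0.62 × 0.24 = 0.062496
  Mireth syndrome: 0.12 × 0.11 × 0.81 = 0.010692
Marginal likelihood of the evidence = 0.17869.
P(Neyal's disease | evidence) = 0.060876 / 0.17869 ≈ 0.341
P(Koreth disorder | evidence) = 0.044631 / 0.17869 ≈ 0.250
P(Silyxosis | evidence) = 0.062496 / 0.17869 ≈ 0.350
P(Mireth syndrome | evidence) = 0.010692 / 0.17869 ≈ 0.060

0.341, 0.250, 0.350, 0.060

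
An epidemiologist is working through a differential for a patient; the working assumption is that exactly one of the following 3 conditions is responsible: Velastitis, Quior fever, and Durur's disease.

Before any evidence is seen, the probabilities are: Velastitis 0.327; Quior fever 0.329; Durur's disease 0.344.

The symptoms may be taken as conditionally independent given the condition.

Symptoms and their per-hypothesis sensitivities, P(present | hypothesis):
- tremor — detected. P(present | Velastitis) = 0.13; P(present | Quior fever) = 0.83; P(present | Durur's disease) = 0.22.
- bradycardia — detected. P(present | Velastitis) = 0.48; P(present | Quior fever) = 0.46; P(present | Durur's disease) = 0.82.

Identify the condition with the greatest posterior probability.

Quior fever

Multiply each prior by the joint likelihood of the symptom pattern:
  Velastitis: 0.327 × 0.13 × 0.48 = 0.020405
  Quior fever: 0.329 × 0.83 × 0.46 = 0.12561
  Durur's disease: 0.344 × 0.22 × 0.82 = 0.062058
Normalizing constant Z = 0.020405 + 0.12561 + 0.062058 = 0.20807.
P(Velastitis | evidence) ≈ 0.020405 / 0.20807 ≈ 0.098
P(Quior fever | evidence) ≈ 0.12561 / 0.20807 ≈ 0.604
P(Durur's disease | evidence) ≈ 0.062058 / 0.20807 ≈ 0.298
The largest is 0.604, so Quior fever is most probable.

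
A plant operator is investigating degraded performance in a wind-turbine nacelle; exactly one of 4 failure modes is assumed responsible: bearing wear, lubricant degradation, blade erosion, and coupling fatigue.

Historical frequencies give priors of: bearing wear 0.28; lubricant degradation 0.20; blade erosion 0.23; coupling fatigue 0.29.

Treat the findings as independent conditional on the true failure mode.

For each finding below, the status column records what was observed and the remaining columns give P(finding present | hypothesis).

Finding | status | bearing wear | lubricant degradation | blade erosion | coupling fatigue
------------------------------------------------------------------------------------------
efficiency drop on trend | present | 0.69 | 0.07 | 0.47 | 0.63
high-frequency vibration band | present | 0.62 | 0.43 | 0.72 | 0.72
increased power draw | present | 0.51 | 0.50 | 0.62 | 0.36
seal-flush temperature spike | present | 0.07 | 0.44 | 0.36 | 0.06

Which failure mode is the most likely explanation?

By Bayes' rule with conditional independence, the unnormalized weight for each hypothesis is prior × ∏ likelihoods:
  bearing wear: 0.28 × 0.69 × 0.62 × 0.51 × 0.07 = 0.0042763
  lubricant degradation: 0.20 × 0.07 × 0.43 × 0.50 × 0.44 = 0.0013244
  blade erosion: 0.23 × 0.47 × 0.72 × 0.62 × 0.36 = 0.017372
  coupling fatigue: 0.29 × 0.63 × 0.72 × 0.36 × 0.06 = 0.0028414
The unnormalized weights sum to 0.025814.
P(bearing wear | evidence) ≈ 0.0042763 / 0.025814 ≈ 0.166
P(lubricant degradation | evidence) ≈ 0.0013244 / 0.025814 ≈ 0.051
P(blade erosion | evidence) ≈ 0.017372 / 0.025814 ≈ 0.673
P(coupling fatigue | evidence) ≈ 0.0028414 / 0.025814 ≈ 0.110
The largest is 0.673, so blade erosion is most probable.

blade erosion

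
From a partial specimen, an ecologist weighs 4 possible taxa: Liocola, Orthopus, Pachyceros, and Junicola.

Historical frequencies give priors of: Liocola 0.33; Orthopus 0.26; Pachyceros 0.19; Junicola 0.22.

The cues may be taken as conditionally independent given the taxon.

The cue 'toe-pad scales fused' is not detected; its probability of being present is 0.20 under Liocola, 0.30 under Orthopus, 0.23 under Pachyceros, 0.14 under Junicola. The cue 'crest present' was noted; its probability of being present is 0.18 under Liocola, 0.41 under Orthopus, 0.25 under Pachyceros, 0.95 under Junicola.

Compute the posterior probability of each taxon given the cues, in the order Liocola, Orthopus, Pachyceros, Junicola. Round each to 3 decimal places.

By Bayes' rule with conditional independence, the unnormalized weight for each hypothesis is prior × ∏ likelihoods (using 1 − P(present | H) for each absent cue):
  Liocola: 0.33 × (1 − 0.20) × 0.18 = 0.04752
  Orthopus: 0.26 × (1 − 0.30) × 0.41 = 0.07462
  Pachyceros: 0.19 × (1 − 0.23) × 0.25 = 0.036575
  Junicola: 0.22 × (1 − 0.14) × 0.95 = 0.17974
Marginal likelihood of the evidence = 0.33846.
P(Liocola | evidence) = 0.04752 / 0.33846 ≈ 0.140
P(Orthopus | evidence) = 0.07462 / 0.33846 ≈ 0.220
P(Pachyceros | evidence) = 0.036575 / 0.33846 ≈ 0.108
P(Junicola | evidence) = 0.17974 / 0.33846 ≈ 0.531

0.140, 0.220, 0.108, 0.531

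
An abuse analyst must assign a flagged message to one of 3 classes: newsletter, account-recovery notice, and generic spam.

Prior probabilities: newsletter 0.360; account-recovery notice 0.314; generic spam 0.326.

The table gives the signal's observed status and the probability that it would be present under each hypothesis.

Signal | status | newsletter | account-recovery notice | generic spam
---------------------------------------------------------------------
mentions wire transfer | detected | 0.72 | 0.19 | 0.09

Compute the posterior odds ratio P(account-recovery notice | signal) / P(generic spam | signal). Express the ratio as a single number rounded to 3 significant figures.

Posterior odds equal prior odds times the likelihood ratio; only the two competing hypotheses matter.
  account-recovery notice: 0.314 × 0.19 = 0.05966
  generic spam: 0.326 × 0.09 = 0.02934
Posterior odds = 0.05966 / 0.02934 ≈ 2.03.

2.03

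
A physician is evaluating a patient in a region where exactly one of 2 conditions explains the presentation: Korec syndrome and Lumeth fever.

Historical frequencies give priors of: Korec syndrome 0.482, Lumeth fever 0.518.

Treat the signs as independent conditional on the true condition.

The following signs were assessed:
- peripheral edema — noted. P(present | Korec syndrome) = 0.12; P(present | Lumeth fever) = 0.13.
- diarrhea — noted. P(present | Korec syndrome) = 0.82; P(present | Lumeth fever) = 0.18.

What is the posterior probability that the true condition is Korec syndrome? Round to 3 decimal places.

0.796

For each hypothesis, the unnormalized posterior weight is prior × product of the sign likelihoods:
  Korec syndrome: 0.482 × 0.12 × 0.82 = 0.047429
  Lumeth fever: 0.518 × 0.13 × 0.18 = 0.012121
Marginal likelihood of the evidence = 0.05955.
P(Korec syndrome | evidence) = 0.047429 / 0.05955 ≈ 0.796.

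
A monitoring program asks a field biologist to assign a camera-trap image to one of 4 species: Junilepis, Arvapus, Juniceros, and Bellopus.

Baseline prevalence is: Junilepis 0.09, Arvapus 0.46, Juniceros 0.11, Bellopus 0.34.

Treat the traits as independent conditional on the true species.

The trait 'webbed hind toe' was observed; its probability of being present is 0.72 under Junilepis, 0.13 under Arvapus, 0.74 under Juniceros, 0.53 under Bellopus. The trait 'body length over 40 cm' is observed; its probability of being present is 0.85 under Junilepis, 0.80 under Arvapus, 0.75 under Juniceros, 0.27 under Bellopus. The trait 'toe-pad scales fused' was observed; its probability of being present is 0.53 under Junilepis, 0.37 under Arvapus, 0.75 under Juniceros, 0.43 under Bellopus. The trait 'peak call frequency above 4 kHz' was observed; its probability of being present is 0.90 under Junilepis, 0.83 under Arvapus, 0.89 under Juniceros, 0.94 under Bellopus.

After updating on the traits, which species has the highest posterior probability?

For each hypothesis, the unnormalized posterior weight is prior × product of the trait likelihoods:
  Junilepis: 0.09 × 0.72 × 0.85 × 0.53 × 0.90 = 0.026273
  Arvapus: 0.46 × 0.13 × 0.80 × 0.37 × 0.83 = 0.014692
  Juniceros: 0.11 × 0.74 × 0.75 × 0.75 × 0.89 = 0.040751
  Bellopus: 0.34 × 0.53 × 0.27 × 0.43 × 0.94 = 0.019666
The unnormalized weights sum to 0.10138.
P(Junilepis | evidence) ≈ 0.026273 / 0.10138 ≈ 0.259
P(Arvapus | evidence) ≈ 0.014692 / 0.10138 ≈ 0.145
P(Juniceros | evidence) ≈ 0.040751 / 0.10138 ≈ 0.402
P(Bellopus | evidence) ≈ 0.019666 / 0.10138 ≈ 0.194
The largest is 0.402, so Juniceros is most probable.

Juniceros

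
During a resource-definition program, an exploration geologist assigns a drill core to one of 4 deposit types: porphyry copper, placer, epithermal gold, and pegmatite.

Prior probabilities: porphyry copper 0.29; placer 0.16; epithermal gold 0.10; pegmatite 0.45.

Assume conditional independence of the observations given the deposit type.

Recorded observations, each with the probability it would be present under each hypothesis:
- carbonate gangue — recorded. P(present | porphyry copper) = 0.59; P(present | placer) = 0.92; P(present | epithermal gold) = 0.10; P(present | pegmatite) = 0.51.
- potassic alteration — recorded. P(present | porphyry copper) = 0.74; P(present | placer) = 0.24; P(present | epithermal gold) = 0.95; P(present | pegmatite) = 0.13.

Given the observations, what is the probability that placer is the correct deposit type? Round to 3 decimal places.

Multiply each prior by the joint likelihood of the evidence pattern:
  porphyry copper: 0.29 × 0.59 × 0.74 = 0.12661
  placer: 0.16 × 0.92 × 0.24 = 0.035328
  epithermal gold: 0.10 × 0.10 × 0.95 = 0.0095
  pegmatite: 0.45 × 0.51 × 0.13 = 0.029835
Normalizing constant Z = 0.12661 + 0.035328 + 0.0095 + 0.029835 = 0.20128.
P(placer | evidence) = 0.035328 / 0.20128 ≈ 0.176.

0.176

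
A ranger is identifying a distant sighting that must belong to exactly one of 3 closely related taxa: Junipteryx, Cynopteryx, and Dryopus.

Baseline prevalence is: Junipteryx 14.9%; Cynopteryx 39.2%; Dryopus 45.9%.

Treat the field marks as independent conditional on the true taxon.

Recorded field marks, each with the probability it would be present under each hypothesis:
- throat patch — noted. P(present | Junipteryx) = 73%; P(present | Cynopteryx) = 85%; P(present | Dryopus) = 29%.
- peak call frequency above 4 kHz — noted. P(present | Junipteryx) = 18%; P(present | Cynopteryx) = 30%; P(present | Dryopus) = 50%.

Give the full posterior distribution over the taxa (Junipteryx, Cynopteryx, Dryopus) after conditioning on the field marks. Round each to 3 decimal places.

Multiply each prior by the joint likelihood of the field mark pattern:
  Junipteryx: 0.149 × 0.73 × 0.18 = 0.019579
  Cynopteryx: 0.392 × 0.85 × 0.30 = 0.09996
  Dryopus: 0.459 × 0.29 × 0.50 = 0.066555
Marginal likelihood of the evidence = 0.18609.
P(Junipteryx | evidence) = 0.019579 / 0.18609 ≈ 0.105
P(Cynopteryx | evidence) = 0.09996 / 0.18609 ≈ 0.537
P(Dryopus | evidence) = 0.066555 / 0.18609 ≈ 0.358

0.105, 0.537, 0.358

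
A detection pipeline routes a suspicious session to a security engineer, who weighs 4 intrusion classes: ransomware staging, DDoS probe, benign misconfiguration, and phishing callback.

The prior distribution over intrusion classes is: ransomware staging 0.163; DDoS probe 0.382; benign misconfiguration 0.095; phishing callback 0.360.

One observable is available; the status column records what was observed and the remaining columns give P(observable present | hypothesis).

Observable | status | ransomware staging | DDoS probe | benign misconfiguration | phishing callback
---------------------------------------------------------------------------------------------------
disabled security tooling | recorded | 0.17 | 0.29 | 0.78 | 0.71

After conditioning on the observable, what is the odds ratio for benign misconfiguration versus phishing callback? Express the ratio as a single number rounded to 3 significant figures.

0.290

Unnormalized posterior weight (prior times the observable likelihood) for each of the two hypotheses:
  benign misconfiguration: 0.095 × 0.78 = 0.0741
  phishing callback: 0.360 × 0.71 = 0.2556
Posterior odds = 0.0741 / 0.2556 ≈ 0.290.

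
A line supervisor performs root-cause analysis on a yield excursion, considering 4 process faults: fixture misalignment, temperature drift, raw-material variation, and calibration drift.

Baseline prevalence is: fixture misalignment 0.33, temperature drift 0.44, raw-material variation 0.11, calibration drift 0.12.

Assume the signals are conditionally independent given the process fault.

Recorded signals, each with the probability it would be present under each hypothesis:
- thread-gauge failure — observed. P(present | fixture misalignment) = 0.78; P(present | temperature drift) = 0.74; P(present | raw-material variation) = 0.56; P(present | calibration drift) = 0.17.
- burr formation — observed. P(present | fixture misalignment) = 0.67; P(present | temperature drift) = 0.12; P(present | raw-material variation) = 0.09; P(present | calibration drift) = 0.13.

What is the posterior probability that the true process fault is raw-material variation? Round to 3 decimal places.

By Bayes' rule with conditional independence, the unnormalized weight for each hypothesis is prior × ∏ likelihoods:
  fixture misalignment: 0.33 × 0.78 × 0.67 = 0.17246
  temperature drift: 0.44 × 0.74 × 0.12 = 0.039072
  raw-material variation: 0.11 × 0.56 × 0.09 = 0.005544
  calibration drift: 0.12 × 0.17 × 0.13 = 0.002652
Normalizing constant Z = 0.17246 + 0.039072 + 0.005544 + 0.002652 = 0.21973.
P(raw-material variation | evidence) = 0.005544 / 0.21973 ≈ 0.025.

0.025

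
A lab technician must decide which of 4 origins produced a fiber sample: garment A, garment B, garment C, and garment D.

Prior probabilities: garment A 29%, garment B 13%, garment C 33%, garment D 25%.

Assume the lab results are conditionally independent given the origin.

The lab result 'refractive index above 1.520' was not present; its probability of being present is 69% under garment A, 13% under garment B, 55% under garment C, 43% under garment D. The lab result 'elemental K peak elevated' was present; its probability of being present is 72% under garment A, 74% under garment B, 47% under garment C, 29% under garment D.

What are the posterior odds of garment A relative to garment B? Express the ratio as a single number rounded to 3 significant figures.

0.773

Posterior odds equal prior odds times the likelihood ratio; only the two competing hypotheses matter (using 1 − P(present | H) for each absent lab result).
  garment A: 0.29 × (1 − 0.69) × 0.72 = 0.064728
  garment B: 0.13 × (1 − 0.13) × 0.74 = 0.083694
Posterior odds = 0.064728 / 0.083694 ≈ 0.773.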